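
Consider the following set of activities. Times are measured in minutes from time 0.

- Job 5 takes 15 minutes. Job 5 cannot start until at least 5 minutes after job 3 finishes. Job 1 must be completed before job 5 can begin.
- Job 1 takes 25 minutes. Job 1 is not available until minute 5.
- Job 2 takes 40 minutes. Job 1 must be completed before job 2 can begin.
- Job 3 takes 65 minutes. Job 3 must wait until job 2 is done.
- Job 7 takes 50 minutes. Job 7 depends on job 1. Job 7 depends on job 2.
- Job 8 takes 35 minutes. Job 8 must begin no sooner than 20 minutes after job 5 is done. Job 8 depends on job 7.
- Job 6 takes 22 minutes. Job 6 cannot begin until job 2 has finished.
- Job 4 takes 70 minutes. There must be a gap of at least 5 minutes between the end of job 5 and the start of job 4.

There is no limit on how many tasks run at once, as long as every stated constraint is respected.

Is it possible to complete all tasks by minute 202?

No

Job 1 waits on its own release at minute 5, so it starts at minute 5 and finishes at 5 + 25 = minute 30.
Job 2 cannot begin until job 1 (finishes minute 30). It runs from minute 30 to 30 + 40 = minute 70.
Job 7 needs all of job 1 (finishes minute 30); job 2 (finishes minute 70). That puts its earliest start at minute 70; it finishes at 70 + 50 = minute 120.
After job 2 (finishes minute 70), job 6 can start at minute 70 and finishes at minute 92.
Job 3 waits on job 2 (finishes minute 70), so it starts at minute 70 and finishes at 70 + 65 = minute 135.
For job 5: job 3 (finishes minute 135, plus 5-minute gap → minute 140); job 1 (finishes minute 30). Taking the maximum gives a start of minute 140, and it finishes at 140 + 15 = minute 155.
Job 8 has to wait for job 5 (finishes minute 155, plus 20-minute gap → minute 175); job 7 (finishes minute 120). The latest of these is minute 175, so job 8 runs minute 175 to 175 + 35 = minute 210.
After job 5 (finishes minute 155, plus 5-minute gap → minute 160), job 4 can start at minute 160 and finishes at minute 230.
The earliest everything can be done is minute 230, which is after the deadline of 202, so it is not possible.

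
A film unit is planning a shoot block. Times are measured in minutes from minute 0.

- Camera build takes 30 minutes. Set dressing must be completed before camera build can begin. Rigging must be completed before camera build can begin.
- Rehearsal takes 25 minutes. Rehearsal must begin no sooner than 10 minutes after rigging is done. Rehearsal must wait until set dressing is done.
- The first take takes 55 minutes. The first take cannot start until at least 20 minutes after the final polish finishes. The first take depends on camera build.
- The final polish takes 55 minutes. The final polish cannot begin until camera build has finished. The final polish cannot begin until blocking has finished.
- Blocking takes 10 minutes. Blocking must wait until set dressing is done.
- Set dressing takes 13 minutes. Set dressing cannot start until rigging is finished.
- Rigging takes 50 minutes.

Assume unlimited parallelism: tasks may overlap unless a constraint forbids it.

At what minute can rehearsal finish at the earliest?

88

Nothing blocks rigging, so it runs from minute 0 to minute 50.
Set dressing cannot begin until rigging (finishes minute 50). It runs from minute 50 to 50 + 13 = minute 63.
Rehearsal needs all of rigging (finishes minute 50, plus 10-minute gap → minute 60); set dressing (finishes minute 63). That puts its earliest start at minute 63; it finishes at 63 + 25 = minute 88.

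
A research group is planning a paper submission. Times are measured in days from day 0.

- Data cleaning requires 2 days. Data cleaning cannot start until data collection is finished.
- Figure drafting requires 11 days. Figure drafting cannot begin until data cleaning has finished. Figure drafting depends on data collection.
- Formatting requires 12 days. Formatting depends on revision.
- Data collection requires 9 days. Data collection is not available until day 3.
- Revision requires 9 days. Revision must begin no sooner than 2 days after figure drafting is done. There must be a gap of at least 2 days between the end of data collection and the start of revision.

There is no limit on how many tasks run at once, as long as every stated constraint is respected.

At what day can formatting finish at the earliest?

Data collection cannot begin until its own release at day 3. It runs from day 3 to 3 + 9 = day 12.
After data collection (finishes day 12), data cleaning can start at day 12 and finishes at day 14.
Figure drafting needs all of data cleaning (finishes day 14); data collection (finishes day 12). That puts its earliest start at day 14; it finishes at 14 + 11 = day 25.
Revision cannot start until figure drafting (finishes day 25, plus 2-day gap → day 27); data collection (finishes day 12, plus 2-day gap → day 14). The controlling bound is day 27, so revision finishes at 27 + 9 = day 36.
Formatting waits on revision (finishes day 36), so it starts at day 36 and finishes at 36 + 12 = day 48.

48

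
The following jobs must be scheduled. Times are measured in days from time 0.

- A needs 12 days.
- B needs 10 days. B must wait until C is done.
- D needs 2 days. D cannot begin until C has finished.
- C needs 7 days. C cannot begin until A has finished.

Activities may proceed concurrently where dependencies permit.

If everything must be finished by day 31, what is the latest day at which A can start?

To finish by day 31, B (duration 10) must start no later than day 21.
D must finish by day 31; it takes 2 days, so it must start by 31 − 2 = day 29.
C must finish in time for B (must start by day 21); D (must start by day 29). The tightest is day 21, so C must start by 21 − 7 = day 14.
A must finish before C (must start by day 14). With a 12-day duration, A must start by 14 − 12 = day 2.

2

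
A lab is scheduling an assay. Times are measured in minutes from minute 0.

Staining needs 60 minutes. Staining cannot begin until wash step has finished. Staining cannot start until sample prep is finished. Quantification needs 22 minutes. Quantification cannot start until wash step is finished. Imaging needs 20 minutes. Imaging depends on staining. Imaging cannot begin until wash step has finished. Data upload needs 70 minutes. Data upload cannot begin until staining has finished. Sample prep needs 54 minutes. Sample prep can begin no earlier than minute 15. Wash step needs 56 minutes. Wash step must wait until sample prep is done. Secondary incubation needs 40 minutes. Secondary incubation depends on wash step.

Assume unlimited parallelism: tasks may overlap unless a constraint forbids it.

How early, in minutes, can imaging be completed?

Sample prep cannot begin until its own release at minute 15. It runs from minute 15 to 15 + 54 = minute 69.
After sample prep (finishes minute 69), wash step can start at minute 69 and finishes at minute 125.
Staining has to wait for wash step (finishes minute 125); sample prep (finishes minute 69). The latest of these is minute 125, so staining runs minute 125 to 125 + 60 = minute 185.
For imaging: staining (finishes minute 185); wash step (finishes minute 125). Taking the maximum gives a start of minute 185, and it finishes at 185 + 20 = minute 205.

205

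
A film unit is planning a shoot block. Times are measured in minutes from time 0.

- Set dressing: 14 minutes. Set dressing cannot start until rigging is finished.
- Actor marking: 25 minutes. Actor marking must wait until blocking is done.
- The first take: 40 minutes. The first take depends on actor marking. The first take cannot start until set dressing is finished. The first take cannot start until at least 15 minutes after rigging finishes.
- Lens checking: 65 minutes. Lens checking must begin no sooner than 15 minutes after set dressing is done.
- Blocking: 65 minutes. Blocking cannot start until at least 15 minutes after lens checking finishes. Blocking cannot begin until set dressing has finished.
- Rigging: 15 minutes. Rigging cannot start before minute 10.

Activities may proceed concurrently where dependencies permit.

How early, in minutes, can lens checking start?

54

Rigging waits on its own release at minute 10, so it starts at minute 10 and finishes at 10 + 15 = minute 25.
After rigging (finishes minute 25), set dressing can start at minute 25 and finishes at minute 39.
Lens checking waits on set dressing (finishes minute 39, plus 15-minute gap → minute 54), so the earliest it can start is minute 54.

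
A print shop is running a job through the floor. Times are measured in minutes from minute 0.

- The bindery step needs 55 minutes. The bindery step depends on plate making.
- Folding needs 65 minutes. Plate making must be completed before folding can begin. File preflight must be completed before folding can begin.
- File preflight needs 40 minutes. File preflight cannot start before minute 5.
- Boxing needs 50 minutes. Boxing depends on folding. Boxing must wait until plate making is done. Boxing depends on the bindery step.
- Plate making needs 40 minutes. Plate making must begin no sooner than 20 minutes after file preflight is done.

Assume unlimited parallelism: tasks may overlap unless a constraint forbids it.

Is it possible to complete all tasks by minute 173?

No

After its own release at minute 5, file preflight can start at minute 5 and finishes at minute 45.
After file preflight (finishes minute 45, plus 20-minute gap → minute 65), plate making can start at minute 65 and finishes at minute 105.
After plate making (finishes minute 105), the bindery step can start at minute 105 and finishes at minute 160.
Folding needs all of plate making (finishes minute 105); file preflight (finishes minute 45). That puts its earliest start at minute 105; it finishes at 105 + 65 = minute 170.
For boxing: folding (finishes minute 170); plate making (finishes minute 105); the bindery step (finishes minute 160). Taking the maximum gives a start of minute 170, and it finishes at 170 + 50 = minute 220.
The earliest everything can be done is minute 220, which is after the deadline of 173, so it is not possible.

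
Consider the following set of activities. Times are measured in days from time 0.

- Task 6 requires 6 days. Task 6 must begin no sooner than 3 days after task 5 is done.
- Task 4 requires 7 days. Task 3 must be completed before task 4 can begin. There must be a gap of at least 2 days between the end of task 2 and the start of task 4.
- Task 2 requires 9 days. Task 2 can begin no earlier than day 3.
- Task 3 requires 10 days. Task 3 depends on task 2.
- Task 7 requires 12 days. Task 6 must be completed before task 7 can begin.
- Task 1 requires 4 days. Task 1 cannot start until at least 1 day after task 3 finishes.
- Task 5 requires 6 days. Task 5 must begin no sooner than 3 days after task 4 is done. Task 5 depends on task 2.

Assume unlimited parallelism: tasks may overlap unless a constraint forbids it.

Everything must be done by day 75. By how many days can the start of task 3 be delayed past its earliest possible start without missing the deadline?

16

After its own release at day 3, task 2 can start at day 3 and finishes at day 12.
Task 3 waits on task 2 (finishes day 12), so it starts at day 12 and finishes at 12 + 10 = day 22.

Working backward from the deadline:
To finish by day 75, task 1 (duration 4) must start no later than day 71.
Nothing follows task 7; the deadline of day 75 is its only limit. It must start by 75 − 12 = day 63.
Since task 7 (must start by day 63) depends on it, task 6 must finish by day 63. Backing off its 6-day duration gives a latest start of day 57.
Task 5 must finish before task 6 (must start by day 57, minus 3-day gap → day 54). With a 6-day duration, task 5 must start by 54 − 6 = day 48.
Since task 5 (must start by day 48, minus 3-day gap → day 45) depends on it, task 4 must finish by day 45. Backing off its 7-day duration gives a latest start of day 38.
Task 3 feeds task 1 (must start by day 71, minus 1-day gap → day 70); task 4 (must start by day 38). Taking the minimum, task 3 must finish by day 38 and start by 38 − 10 = day 28.
So task 3 can start as early as day 12 and as late as day 28, giving 28 − 12 = 16 days of slack.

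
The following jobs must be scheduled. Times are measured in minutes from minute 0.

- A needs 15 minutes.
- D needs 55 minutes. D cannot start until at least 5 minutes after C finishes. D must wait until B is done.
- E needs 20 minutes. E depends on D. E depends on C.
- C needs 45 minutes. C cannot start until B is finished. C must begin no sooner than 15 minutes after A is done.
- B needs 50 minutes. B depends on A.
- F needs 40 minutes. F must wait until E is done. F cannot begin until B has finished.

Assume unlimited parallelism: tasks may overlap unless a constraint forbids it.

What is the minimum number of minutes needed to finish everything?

A has no prerequisites, so it starts at minute 0 and finishes at minute 15.
B waits on A (finishes minute 15), so it starts at minute 15 and finishes at 15 + 50 = minute 65.
C needs all of B (finishes minute 65); A (finishes minute 15, plus 15-minute gap → minute 30). That puts its earliest start at minute 65; it finishes at 65 + 45 = minute 110.
D needs all of C (finishes minute 110, plus 5-minute gap → minute 115); B (finishes minute 65). That puts its earliest start at minute 115; it finishes at 115 + 55 = minute 170.
E cannot start until D (finishes minute 170); C (finishes minute 110). The controlling bound is minute 170, so E finishes at 170 + 20 = minute 190.
For F: E (finishes minute 190); B (finishes minute 65). Taking the maximum gives a start of minute 190, and it finishes at 190 + 40 = minute 230.
All tasks are finished once the last one completes. Finish times: A at 15, B at 65, C at 110, D at 170, E at 190, F at 230. The latest is minute 230.

230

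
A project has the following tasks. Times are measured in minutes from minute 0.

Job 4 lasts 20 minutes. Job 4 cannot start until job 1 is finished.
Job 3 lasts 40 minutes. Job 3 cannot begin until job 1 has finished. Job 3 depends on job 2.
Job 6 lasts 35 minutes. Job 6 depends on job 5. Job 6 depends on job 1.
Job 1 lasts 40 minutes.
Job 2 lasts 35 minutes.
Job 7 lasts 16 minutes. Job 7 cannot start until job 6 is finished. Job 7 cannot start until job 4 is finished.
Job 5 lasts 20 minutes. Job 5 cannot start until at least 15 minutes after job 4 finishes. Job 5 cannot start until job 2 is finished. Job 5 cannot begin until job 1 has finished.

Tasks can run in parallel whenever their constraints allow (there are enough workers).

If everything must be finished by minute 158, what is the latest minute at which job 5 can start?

87

To finish by minute 158, job 7 (duration 16) must start no later than minute 142.
Since job 7 (must start by minute 142) depends on it, job 6 must finish by minute 142. Backing off its 35-minute duration gives a latest start of minute 107.
Job 5 must finish before job 6 (must start by minute 107). With a 20-minute duration, job 5 must start by 107 − 20 = minute 87.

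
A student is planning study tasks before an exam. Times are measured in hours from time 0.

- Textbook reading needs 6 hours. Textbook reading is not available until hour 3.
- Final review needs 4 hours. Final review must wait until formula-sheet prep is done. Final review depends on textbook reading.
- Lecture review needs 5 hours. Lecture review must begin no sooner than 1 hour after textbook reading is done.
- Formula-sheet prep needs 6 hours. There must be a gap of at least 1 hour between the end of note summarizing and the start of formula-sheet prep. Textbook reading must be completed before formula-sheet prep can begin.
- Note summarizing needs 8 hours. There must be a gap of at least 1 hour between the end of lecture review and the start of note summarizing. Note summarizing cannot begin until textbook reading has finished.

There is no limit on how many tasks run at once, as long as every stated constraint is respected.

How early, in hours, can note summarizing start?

16

Textbook reading cannot begin until its own release at hour 3. It runs from hour 3 to 3 + 6 = hour 9.
Lecture review waits on textbook reading (finishes hour 9, plus 1-hour gap → hour 10), so it starts at hour 10 and finishes at 10 + 5 = hour 15.
Note summarizing waits on lecture review (finishes hour 15, plus 1-hour gap → hour 16); textbook reading (finishes hour 9). The latest of these is hour 16, which is the earliest note summarizing can start.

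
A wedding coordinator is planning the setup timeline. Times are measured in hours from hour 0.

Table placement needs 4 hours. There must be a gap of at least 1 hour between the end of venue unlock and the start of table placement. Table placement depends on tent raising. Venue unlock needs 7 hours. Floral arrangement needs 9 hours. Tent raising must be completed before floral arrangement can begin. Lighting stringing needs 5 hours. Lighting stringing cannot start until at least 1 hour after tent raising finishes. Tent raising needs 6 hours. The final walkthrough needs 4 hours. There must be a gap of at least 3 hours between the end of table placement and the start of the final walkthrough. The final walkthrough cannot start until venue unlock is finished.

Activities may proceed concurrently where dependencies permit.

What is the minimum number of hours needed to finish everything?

Tent raising can start immediately at hour 0; it finishes at hour 6.
Lighting stringing waits on tent raising (finishes hour 6, plus 1-hour gap → hour 7), so it starts at hour 7 and finishes at 7 + 5 = hour 12.
After tent raising (finishes hour 6), floral arrangement can start at hour 6 and finishes at hour 15.
Venue unlock can start immediately at hour 0; it finishes at hour 7.
Table placement needs all of venue unlock (finishes hour 7, plus 1-hour gap → hour 8); tent raising (finishes hour 6). That puts its earliest start at hour 8; it finishes at 8 + 4 = hour 12.
The final walkthrough cannot start until table placement (finishes hour 12, plus 3-hour gap → hour 15); venue unlock (finishes hour 7). The controlling bound is hour 15, so the final walkthrough finishes at 15 + 4 = hour 19.
All tasks are finished once the last one completes. Finish times: Venue unlock at 7, Tent raising at 6, Table placement at 12, Floral arrangement at 15, Lighting stringing at 12, The final walkthrough at 19. The latest is hour 19.

19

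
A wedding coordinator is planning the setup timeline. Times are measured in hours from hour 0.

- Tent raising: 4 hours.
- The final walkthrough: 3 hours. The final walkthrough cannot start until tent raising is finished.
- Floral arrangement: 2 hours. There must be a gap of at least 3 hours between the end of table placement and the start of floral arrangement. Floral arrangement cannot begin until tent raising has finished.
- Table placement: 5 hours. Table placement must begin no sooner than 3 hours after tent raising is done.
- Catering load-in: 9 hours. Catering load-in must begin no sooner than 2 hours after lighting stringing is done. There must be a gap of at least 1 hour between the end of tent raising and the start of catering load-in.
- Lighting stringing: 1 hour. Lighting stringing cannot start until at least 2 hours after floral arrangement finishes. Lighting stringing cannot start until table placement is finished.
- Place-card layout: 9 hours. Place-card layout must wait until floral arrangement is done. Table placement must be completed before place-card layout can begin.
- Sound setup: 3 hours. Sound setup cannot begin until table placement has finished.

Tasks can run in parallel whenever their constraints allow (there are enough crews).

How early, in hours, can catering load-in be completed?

31

Tent raising has no prerequisites, so it starts at hour 0 and finishes at hour 4.
Table placement waits on tent raising (finishes hour 4, plus 3-hour gap → hour 7), so it starts at hour 7 and finishes at 7 + 5 = hour 12.
Floral arrangement needs all of table placement (finishes hour 12, plus 3-hour gap → hour 15); tent raising (finishes hour 4). That puts its earliest start at hour 15; it finishes at 15 + 2 = hour 17.
For lighting stringing: floral arrangement (finishes hour 17, plus 2-hour gap → hour 19); table placement (finishes hour 12). Taking the maximum gives a start of hour 19, and it finishes at 19 + 1 = hour 20.
Catering load-in cannot start until lighting stringing (finishes hour 20, plus 2-hour gap → hour 22); tent raising (finishes hour 4, plus 1-hour gap → hour 5). The controlling bound is hour 22, so catering load-in finishes at 22 + 9 = hour 31.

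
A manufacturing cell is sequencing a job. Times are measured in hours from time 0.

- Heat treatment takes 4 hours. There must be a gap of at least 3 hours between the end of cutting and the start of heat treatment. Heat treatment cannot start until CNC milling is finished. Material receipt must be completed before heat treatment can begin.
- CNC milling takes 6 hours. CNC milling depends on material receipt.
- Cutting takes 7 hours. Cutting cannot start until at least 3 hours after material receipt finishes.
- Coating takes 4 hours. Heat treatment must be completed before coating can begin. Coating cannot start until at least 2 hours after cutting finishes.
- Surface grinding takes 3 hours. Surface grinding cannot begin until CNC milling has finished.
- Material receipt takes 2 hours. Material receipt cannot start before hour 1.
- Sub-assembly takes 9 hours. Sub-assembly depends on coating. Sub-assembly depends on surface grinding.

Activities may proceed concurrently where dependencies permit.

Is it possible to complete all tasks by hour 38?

Material receipt cannot begin until its own release at hour 1. It runs from hour 1 to 1 + 2 = hour 3.
CNC milling waits on material receipt (finishes hour 3), so it starts at hour 3 and finishes at 3 + 6 = hour 9.
Surface grinding cannot begin until CNC milling (finishes hour 9). It runs from hour 9 to 9 + 3 = hour 12.
After material receipt (finishes hour 3, plus 3-hour gap → hour 6), cutting can start at hour 6 and finishes at hour 13.
For heat treatment: cutting (finishes hour 13, plus 3-hour gap → hour 16); CNC milling (finishes hour 9); material receipt (finishes hour 3). Taking the maximum gives a start of hour 16, and it finishes at 16 + 4 = hour 20.
Coating cannot start until heat treatment (finishes hour 20); cutting (finishes hour 13, plus 2-hour gap → hour 15). The controlling bound is hour 20, so coating finishes at 20 + 4 = hour 24.
Sub-assembly needs all of coating (finishes hour 24); surface grinding (finishes hour 12). That puts its earliest start at hour 24; it finishes at 24 + 9 = hour 33.
Every task is finished by hour 33, which is no later than the deadline of 38, so the schedule is feasible.

Yes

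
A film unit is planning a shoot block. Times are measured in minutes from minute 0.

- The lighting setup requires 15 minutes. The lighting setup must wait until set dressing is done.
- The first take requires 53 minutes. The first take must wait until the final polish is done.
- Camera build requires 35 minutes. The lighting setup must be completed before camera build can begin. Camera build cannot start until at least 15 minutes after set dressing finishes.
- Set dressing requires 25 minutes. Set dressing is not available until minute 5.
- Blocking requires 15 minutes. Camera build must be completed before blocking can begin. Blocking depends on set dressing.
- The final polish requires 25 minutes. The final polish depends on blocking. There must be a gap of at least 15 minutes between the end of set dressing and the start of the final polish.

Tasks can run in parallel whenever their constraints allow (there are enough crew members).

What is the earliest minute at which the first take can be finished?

173

After its own release at minute 5, set dressing can start at minute 5 and finishes at minute 30.
The lighting setup cannot begin until set dressing (finishes minute 30). It runs from minute 30 to 30 + 15 = minute 45.
Camera build needs all of the lighting setup (finishes minute 45); set dressing (finishes minute 30, plus 15-minute gap → minute 45). That puts its earliest start at minute 45; it finishes at 45 + 35 = minute 80.
Blocking has to wait for camera build (finishes minute 80); set dressing (finishes minute 30). The latest of these is minute 80, so blocking runs minute 80 to 80 + 15 = minute 95.
For the final polish: blocking (finishes minute 95); set dressing (finishes minute 30, plus 15-minute gap → minute 45). Taking the maximum gives a start of minute 95, and it finishes at 95 + 25 = minute 120.
The first take cannot begin until the final polish (finishes minute 120). It runs from minute 120 to 120 + 53 = minute 173.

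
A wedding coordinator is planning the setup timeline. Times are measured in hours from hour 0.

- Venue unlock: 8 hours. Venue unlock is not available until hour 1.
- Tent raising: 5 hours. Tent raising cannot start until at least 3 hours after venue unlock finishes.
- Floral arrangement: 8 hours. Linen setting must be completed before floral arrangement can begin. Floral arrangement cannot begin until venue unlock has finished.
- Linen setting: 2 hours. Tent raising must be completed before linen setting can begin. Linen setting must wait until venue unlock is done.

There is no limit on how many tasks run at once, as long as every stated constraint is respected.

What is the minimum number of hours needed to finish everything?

Venue unlock waits on its own release at hour 1, so it starts at hour 1 and finishes at 1 + 8 = hour 9.
Tent raising waits on venue unlock (finishes hour 9, plus 3-hour gap → hour 12), so it starts at hour 12 and finishes at 12 + 5 = hour 17.
Linen setting has to wait for tent raising (finishes hour 17); venue unlock (finishes hour 9). The latest of these is hour 17, so linen setting runs hour 17 to 17 + 2 = hour 19.
Floral arrangement has to wait for linen setting (finishes hour 19); venue unlock (finishes hour 9). The latest of these is hour 19, so floral arrangement runs hour 19 to 19 + 8 = hour 27.
All tasks are finished once the last one completes. Finish times: Venue unlock at 9, Tent raising at 17, Linen setting at 19, Floral arrangement at 27. The latest is hour 27.

27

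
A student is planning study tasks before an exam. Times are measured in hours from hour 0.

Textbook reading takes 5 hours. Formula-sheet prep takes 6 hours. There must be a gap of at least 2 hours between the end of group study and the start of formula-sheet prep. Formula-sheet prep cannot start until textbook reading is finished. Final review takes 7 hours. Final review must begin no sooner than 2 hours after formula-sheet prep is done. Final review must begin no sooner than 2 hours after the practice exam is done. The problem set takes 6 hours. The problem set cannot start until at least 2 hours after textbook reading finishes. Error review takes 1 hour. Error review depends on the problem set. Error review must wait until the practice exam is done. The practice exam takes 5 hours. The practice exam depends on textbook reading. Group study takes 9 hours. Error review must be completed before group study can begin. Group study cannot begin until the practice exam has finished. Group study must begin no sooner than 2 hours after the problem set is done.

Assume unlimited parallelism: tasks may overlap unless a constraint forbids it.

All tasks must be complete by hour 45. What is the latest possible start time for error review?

Final review must finish by hour 45; it takes 7 hours, so it must start by 45 − 7 = hour 38.
Formula-sheet prep feeds into final review (must start by hour 38, minus 2-hour gap → hour 36); so formula-sheet prep must finish by hour 36 and therefore start by hour 30.
Group study must finish before formula-sheet prep (must start by hour 30, minus 2-hour gap → hour 28). With a 9-hour duration, group study must start by 28 − 9 = hour 19.
Error review must finish before group study (must start by hour 19). With a 1-hour duration, error review must start by 19 − 1 = hour 18.

18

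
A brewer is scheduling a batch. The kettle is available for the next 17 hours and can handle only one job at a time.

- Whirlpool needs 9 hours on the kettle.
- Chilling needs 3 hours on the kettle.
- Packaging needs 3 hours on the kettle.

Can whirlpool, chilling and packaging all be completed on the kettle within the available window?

Yes

Running back to back, the jobs need 9 + 3 + 3 = 15 hours on the kettle.
Since 15 ≤ 17, they fit within the window.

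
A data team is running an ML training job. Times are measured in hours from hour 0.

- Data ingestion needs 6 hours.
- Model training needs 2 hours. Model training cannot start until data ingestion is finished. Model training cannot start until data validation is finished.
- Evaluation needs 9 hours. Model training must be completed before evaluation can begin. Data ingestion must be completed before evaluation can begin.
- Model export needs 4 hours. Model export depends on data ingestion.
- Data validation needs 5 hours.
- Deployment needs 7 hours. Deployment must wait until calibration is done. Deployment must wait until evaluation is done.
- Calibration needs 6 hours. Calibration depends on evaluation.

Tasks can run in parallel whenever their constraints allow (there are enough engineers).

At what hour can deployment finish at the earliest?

30

Data validation has no prerequisites, so it starts at hour 0 and finishes at hour 5.
Data ingestion can start immediately at hour 0; it finishes at hour 6.
Model training cannot start until data ingestion (finishes hour 6); data validation (finishes hour 5). The controlling bound is hour 6, so model training finishes at 6 + 2 = hour 8.
Evaluation cannot start until model training (finishes hour 8); data ingestion (finishes hour 6). The controlling bound is hour 8, so evaluation finishes at 8 + 9 = hour 17.
Calibration waits on evaluation (finishes hour 17), so it starts at hour 17 and finishes at 17 + 6 = hour 23.
Deployment needs all of calibration (finishes hour 23); evaluation (finishes hour 17). That puts its earliest start at hour 23; it finishes at 23 + 7 = hour 30.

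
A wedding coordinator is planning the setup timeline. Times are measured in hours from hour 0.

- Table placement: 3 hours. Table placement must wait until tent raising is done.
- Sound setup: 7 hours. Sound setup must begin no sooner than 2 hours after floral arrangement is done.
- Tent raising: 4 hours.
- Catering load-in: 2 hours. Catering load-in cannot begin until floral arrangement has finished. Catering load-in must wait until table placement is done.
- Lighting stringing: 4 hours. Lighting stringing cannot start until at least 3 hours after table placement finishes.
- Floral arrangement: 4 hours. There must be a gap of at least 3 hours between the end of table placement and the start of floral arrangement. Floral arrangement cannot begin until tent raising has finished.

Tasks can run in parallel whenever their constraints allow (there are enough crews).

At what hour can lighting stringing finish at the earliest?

14

Nothing blocks tent raising, so it runs from hour 0 to hour 4.
After tent raising (finishes hour 4), table placement can start at hour 4 and finishes at hour 7.
Lighting stringing cannot begin until table placement (finishes hour 7, plus 3-hour gap → hour 10). It runs from hour 10 to 10 + 4 = hour 14.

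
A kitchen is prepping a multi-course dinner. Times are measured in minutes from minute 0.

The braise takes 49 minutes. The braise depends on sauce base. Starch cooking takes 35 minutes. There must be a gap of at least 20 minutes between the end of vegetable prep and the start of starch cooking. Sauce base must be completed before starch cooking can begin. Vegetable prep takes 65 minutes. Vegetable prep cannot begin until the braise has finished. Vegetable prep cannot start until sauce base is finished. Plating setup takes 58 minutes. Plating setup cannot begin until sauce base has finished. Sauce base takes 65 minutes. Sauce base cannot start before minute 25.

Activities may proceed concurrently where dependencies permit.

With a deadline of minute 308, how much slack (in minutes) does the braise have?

Sauce base cannot begin until its own release at minute 25. It runs from minute 25 to 25 + 65 = minute 90.
The braise waits on sauce base (finishes minute 90), so it starts at minute 90 and finishes at 90 + 49 = minute 139.

Working backward from the deadline:
Starch cooking must finish by minute 308; it takes 35 minutes, so it must start by 308 − 35 = minute 273.
Since starch cooking (must start by minute 273, minus 20-minute gap → minute 253) depends on it, vegetable prep must finish by minute 253. Backing off its 65-minute duration gives a latest start of minute 188.
The braise feeds into vegetable prep (must start by minute 188); so the braise must finish by minute 188 and therefore start by minute 139.
So the braise can start as early as minute 90 and as late as minute 139, giving 139 − 90 = 49 minutes of slack.

49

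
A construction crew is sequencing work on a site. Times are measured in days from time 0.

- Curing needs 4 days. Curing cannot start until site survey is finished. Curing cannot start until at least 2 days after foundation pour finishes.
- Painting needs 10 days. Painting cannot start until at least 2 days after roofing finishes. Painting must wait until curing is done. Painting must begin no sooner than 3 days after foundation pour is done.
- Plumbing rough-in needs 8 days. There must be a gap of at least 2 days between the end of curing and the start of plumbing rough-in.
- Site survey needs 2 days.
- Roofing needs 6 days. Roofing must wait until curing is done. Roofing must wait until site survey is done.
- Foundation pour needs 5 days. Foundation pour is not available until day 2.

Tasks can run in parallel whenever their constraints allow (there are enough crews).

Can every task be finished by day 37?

After its own release at day 2, foundation pour can start at day 2 and finishes at day 7.
Nothing blocks site survey, so it runs from day 0 to day 2.
Curing cannot start until site survey (finishes day 2); foundation pour (finishes day 7, plus 2-day gap → day 9). The controlling bound is day 9, so curing finishes at 9 + 4 = day 13.
After curing (finishes day 13, plus 2-day gap → day 15), plumbing rough-in can start at day 15 and finishes at day 23.
Roofing needs all of curing (finishes day 13); site survey (finishes day 2). That puts its earliest start at day 13; it finishes at 13 + 6 = day 19.
Painting needs all of roofing (finishes day 19, plus 2-day gap → day 21); curing (finishes day 13); foundation pour (finishes day 7, plus 3-day gap → day 10). That puts its earliest start at day 21; it finishes at 21 + 10 = day 31.
Every task is finished by day 31, which is no later than the deadline of 37, so the schedule is feasible.

Yes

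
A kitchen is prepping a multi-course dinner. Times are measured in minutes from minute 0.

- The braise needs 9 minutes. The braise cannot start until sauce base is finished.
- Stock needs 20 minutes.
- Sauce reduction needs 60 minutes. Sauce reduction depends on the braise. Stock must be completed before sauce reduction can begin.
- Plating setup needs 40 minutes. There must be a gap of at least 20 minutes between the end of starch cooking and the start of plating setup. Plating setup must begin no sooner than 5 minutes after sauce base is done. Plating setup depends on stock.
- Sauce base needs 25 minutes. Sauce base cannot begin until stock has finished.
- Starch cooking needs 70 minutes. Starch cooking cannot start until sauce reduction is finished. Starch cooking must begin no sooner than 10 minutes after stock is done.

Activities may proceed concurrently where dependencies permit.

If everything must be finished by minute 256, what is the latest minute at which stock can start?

12

Plating setup has no dependents, so it just needs to finish by minute 256. Starting by 256 − 40 = minute 216 achieves that.
Starch cooking feeds into plating setup (must start by minute 216, minus 20-minute gap → minute 196); so starch cooking must finish by minute 196 and therefore start by minute 126.
Sauce reduction has to be done before starch cooking (must start by minute 126). That means finishing by minute 126, i.e. starting by 126 − 60 = minute 66.
The braise has to be done before sauce reduction (must start by minute 66). That means finishing by minute 66, i.e. starting by 66 − 9 = minute 57.
For sauce base: the braise (must start by minute 57); plating setup (must start by minute 216, minus 5-minute gap → minute 211). The most restrictive is minute 57; with a 25-minute duration, sauce base must start by minute 32.
Stock feeds sauce base (must start by minute 32); sauce reduction (must start by minute 66); starch cooking (must start by minute 126, minus 10-minute gap → minute 116); plating setup (must start by minute 216). Taking the minimum, stock must finish by minute 32 and start by 32 − 20 = minute 12.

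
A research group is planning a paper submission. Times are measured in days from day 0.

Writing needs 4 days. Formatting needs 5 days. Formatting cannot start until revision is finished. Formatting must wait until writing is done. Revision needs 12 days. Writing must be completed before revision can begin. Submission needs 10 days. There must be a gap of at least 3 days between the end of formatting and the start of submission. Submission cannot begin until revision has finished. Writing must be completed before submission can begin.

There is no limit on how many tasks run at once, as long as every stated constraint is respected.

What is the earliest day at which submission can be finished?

34

Writing can start immediately at day 0; it finishes at day 4.
After writing (finishes day 4), revision can start at day 4 and finishes at day 16.
Formatting needs all of revision (finishes day 16); writing (finishes day 4). That puts its earliest start at day 16; it finishes at 16 + 5 = day 21.
Submission needs all of formatting (finishes day 21, plus 3-day gap → day 24); revision (finishes day 16); writing (finishes day 4). That puts its earliest start at day 24; it finishes at 24 + 10 = day 34.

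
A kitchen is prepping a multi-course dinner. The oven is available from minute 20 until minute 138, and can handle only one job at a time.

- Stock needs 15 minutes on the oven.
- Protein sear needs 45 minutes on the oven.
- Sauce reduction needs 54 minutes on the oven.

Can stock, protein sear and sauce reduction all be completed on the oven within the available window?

Yes

The oven window is 138 − 20 = 118 minutes.
Running back to back, the jobs need 15 + 45 + 54 = 114 minutes on the oven.
Since 114 ≤ 118, they fit within the window.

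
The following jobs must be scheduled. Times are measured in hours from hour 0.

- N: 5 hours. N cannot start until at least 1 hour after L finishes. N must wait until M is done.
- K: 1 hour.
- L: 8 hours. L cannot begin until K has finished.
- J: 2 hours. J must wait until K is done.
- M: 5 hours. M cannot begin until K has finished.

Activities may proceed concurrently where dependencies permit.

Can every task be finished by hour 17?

K can start immediately at hour 0; it finishes at hour 1.
After K (finishes hour 1), M can start at hour 1 and finishes at hour 6.
L waits on K (finishes hour 1), so it starts at hour 1 and finishes at 1 + 8 = hour 9.
N needs all of L (finishes hour 9, plus 1-hour gap → hour 10); M (finishes hour 6). That puts its earliest start at hour 10; it finishes at 10 + 5 = hour 15.
After K (finishes hour 1), J can start at hour 1 and finishes at hour 3.
Every task is finished by hour 15, which is no later than the deadline of 17, so the schedule is feasible.

Yes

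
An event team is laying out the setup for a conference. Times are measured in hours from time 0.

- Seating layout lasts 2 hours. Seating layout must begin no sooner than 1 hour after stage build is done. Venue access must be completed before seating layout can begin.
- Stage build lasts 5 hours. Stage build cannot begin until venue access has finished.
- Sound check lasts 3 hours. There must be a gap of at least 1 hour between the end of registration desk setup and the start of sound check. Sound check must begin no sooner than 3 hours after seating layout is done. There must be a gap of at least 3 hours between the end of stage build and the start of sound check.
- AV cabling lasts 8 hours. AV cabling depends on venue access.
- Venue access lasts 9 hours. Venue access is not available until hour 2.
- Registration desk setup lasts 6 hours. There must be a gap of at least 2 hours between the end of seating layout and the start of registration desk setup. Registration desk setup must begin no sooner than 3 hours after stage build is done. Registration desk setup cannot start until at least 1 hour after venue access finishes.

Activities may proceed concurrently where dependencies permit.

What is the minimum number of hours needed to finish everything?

Venue access cannot begin until its own release at hour 2. It runs from hour 2 to 2 + 9 = hour 11.
AV cabling waits on venue access (finishes hour 11), so it starts at hour 11 and finishes at 11 + 8 = hour 19.
Stage build waits on venue access (finishes hour 11), so it starts at hour 11 and finishes at 11 + 5 = hour 16.
Seating layout needs all of stage build (finishes hour 16, plus 1-hour gap → hour 17); venue access (finishes hour 11). That puts its earliest start at hour 17; it finishes at 17 + 2 = hour 19.
For registration desk setup: seating layout (finishes hour 19, plus 2-hour gap → hour 21); stage build (finishes hour 16, plus 3-hour gap → hour 19); venue access (finishes hour 11, plus 1-hour gap → hour 12). Taking the maximum gives a start of hour 21, and it finishes at 21 + 6 = hour 27.
Sound check needs all of registration desk setup (finishes hour 27, plus 1-hour gap → hour 28); seating layout (finishes hour 19, plus 3-hour gap → hour 22); stage build (finishes hour 16, plus 3-hour gap → hour 19). That puts its earliest start at hour 28; it finishes at 28 + 3 = hour 31.
All tasks are finished once the last one completes. Finish times: Venue access at 11, Stage build at 16, AV cabling at 19, Seating layout at 19, Registration desk setup at 27, Sound check at 31. The latest is hour 31.

31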